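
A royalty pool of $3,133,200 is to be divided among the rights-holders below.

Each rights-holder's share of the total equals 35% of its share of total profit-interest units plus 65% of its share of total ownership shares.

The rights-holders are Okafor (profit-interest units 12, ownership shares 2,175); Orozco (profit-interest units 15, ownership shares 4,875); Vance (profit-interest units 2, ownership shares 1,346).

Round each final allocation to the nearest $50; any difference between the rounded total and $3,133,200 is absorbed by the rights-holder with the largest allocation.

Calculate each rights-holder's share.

Okafor: $981,350 · Orozco: $1,749,750 · Vance: $402,100

Totals — profit-interest units 29, ownership shares 8,396.
Combined weights (35% profit-interest units + 65% ownership shares): Okafor 0.3132; Orozco 0.5584; Vance 0.1283.
Unrounded shares: Okafor 981,353.77; Orozco 1,749,724.09; Vance 402,122.14.
After rounding ($50): Okafor $981,350; Orozco $1,749,700; Vance $402,100. Sum = $3,133,150.
Difference $3,133,200 − $3,133,150 = +$50 applied to largest allocation (Orozco): Orozco becomes $1,749,750.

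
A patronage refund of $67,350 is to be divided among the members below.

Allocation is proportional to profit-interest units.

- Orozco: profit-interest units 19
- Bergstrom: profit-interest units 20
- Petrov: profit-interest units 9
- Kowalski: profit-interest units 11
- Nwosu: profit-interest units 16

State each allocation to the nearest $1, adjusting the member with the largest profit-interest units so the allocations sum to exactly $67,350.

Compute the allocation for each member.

Profit-interest units total: 19 + 20 + 9 + 11 + 16 = 75.
Raw shares: Orozco 17,062.00; Bergstrom 17,960.00; Petrov 8,082.00; Kowalski 9,878.00; Nwosu 14,368.00.
Rounded to nearest $1: Orozco $17,062; Bergstrom $17,960; Petrov $8,082; Kowalski $9,878; Nwosu $14,368. Sum = $67,350.
No rounding difference to absorb.

Orozco: $17,062 · Bergstrom: $17,960 · Petrov: $8,082 · Kowalski: $9,878 · Nwosu: $14,368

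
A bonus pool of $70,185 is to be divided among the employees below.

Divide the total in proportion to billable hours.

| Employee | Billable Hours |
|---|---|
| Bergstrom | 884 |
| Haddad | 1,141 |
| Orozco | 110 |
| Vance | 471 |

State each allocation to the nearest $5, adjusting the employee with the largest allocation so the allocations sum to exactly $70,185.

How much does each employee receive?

Billable hours total: 2,606.
Raw shares: Bergstrom 884/2,606 × $70,185 = 23,807.96; Haddad 1,141/2,606 × $70,185 = 30,729.50; Orozco 110/2,606 × $70,185 = 2,962.53; Vance 471/2,606 × $70,185 = 12,685.01.
At nearest $5: Bergstrom $23,810; Haddad $30,730; Orozco $2,965; Vance $12,685. Sum = $70,190.
Difference $70,185 − $70,190 = −$5 applied to largest allocation (Haddad): Haddad becomes $30,725.

Bergstrom: $23,810 · Haddad: $30,725 · Orozco: $2,965 · Vance: $12,685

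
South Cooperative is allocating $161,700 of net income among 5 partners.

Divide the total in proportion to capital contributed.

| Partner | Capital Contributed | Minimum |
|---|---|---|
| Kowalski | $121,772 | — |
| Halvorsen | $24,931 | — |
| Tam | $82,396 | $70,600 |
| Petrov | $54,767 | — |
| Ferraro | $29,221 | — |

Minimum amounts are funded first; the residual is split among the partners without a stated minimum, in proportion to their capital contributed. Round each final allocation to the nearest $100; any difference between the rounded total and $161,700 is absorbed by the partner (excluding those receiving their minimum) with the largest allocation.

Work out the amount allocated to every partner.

Kowalski: $48,200 | Halvorsen: $9,800 | Tam: $70,600 | Petrov: $21,600 | Ferraro: $11,500

Guaranteed amounts: Tam $70,600. Balance $91,100.
Balance split over remaining capital contributed 230,691: Kowalski 48,087.83 → $48,100; Halvorsen 9,845.27 → $9,800; Petrov 21,627.52 → $21,600; Ferraro 11,539.39 → $11,500.
Rounding difference +$100 applied to Kowalski → $48,200.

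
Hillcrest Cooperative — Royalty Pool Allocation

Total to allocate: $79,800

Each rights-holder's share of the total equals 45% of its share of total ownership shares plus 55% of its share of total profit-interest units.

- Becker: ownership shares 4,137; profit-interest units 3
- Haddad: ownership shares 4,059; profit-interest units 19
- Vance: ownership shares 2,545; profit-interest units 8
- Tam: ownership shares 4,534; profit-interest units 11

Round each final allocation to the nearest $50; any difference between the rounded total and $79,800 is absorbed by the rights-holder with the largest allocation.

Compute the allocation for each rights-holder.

Becker: $12,950 · Haddad: $29,850 · Vance: $14,550 · Tam: $22,450

Totals — ownership shares 15,275, profit-interest units 41.
Composite weights (45% ownership shares + 55% profit-interest units): Becker 0.1621; Haddad 0.3745; Vance 0.1823; Tam 0.2811.
Proportional shares: Becker 12,937.14; Haddad 29,881.57; Vance 14,546.94; Tam 22,434.35.
After rounding ($50): Becker $12,950; Haddad $29,900; Vance $14,550; Tam $22,450. Sum = $79,850.
Difference $79,800 − $79,850 = −$50 applied to largest allocation (Haddad): Haddad becomes $29,850.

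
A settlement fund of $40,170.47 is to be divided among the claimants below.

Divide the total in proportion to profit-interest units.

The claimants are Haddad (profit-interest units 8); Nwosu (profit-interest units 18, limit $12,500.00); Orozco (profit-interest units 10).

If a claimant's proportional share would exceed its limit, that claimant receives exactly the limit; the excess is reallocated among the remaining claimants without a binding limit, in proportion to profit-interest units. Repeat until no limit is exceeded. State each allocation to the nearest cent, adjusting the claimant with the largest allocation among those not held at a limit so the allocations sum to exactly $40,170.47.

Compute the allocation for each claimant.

Haddad: $12,297.99 · Nwosu: $12,500.00 · Orozco: $15,372.48

Total profit-interest units = 36.
Unconstrained shares: Haddad 8,926.7711; Nwosu 20,085.2350; Orozco 11,158.4639.
Capped: Nwosu ($12,500.00); remaining pool $27,670.47 reallocated over remaining profit-interest units 18.
Remaining shares: Haddad 12,297.9867 → $12,297.99; Orozco 15,372.4833 → $15,372.48.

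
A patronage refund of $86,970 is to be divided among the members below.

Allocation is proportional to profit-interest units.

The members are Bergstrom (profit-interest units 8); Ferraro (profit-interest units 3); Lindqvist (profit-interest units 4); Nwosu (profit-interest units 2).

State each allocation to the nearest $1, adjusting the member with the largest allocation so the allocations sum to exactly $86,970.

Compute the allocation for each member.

Bergstrom: $40,926; Ferraro: $15,348; Lindqvist: $20,464; Nwosu: $10,232

Profit-interest units total: 17.
Raw shares: Bergstrom 8/17 × $86,970 = 40,927.06; Ferraro 3/17 × $86,970 = 15,347.65; Lindqvist 4/17 × $86,970 = 20,463.53; Nwosu 2/17 × $86,970 = 10,231.76.
Rounded to nearest $1: Bergstrom $40,927; Ferraro $15,348; Lindqvist $20,464; Nwosu $10,232. Sum = $86,971.
Difference $86,970 − $86,971 = −$1 applied to largest allocation (Bergstrom): Bergstrom becomes $40,926.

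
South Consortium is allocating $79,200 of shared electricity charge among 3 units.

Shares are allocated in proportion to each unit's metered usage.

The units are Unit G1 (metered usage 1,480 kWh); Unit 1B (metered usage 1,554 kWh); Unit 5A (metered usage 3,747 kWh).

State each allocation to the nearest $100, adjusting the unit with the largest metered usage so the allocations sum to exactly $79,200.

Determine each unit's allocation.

Sum of metered usage: 6,781.
Unrounded shares: Unit G1 1,480/6,781 × $79,200 = 17,285.95; Unit 1B 1,554/6,781 × $79,200 = 18,150.24; Unit 5A 3,747/6,781 × $79,200 = 43,763.81.
Rounded to nearest $100: Unit G1 $17,300; Unit 1B $18,200; Unit 5A $43,800. Sum = $79,300.
Difference $79,200 − $79,300 = −$100 applied to largest metered usage (Unit 5A): Unit 5A becomes $43,700.

Unit G1: $17,300 · Unit 1B: $18,200 · Unit 5A: $43,700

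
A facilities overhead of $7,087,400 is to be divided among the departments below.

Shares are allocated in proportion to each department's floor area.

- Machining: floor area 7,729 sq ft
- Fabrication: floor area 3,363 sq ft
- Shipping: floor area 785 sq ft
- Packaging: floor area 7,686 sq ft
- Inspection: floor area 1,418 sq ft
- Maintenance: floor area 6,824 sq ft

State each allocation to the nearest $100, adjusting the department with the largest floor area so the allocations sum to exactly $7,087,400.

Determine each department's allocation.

Machining: $1,970,200 · Fabrication: $857,200 · Shipping: $200,100 · Packaging: $1,959,100 · Inspection: $361,400 · Maintenance: $1,739,400

Sum of floor area: 7,729 + 3,363 + 785 + 7,686 + 1,418 + 6,824 = 27,805.
Raw shares: Machining 1,970,095.83; Fabrication 857,217.27; Shipping 200,093.83; Packaging 1,959,135.28; Inspection 361,443.38; Maintenance 1,739,414.41.
After rounding ($100): Machining $1,970,100; Fabrication $857,200; Shipping $200,100; Packaging $1,959,100; Inspection $361,400; Maintenance $1,739,400. Sum = $7,087,300.
Difference $7,087,400 − $7,087,300 = +$100 applied to largest floor area (Machining): Machining becomes $1,970,200.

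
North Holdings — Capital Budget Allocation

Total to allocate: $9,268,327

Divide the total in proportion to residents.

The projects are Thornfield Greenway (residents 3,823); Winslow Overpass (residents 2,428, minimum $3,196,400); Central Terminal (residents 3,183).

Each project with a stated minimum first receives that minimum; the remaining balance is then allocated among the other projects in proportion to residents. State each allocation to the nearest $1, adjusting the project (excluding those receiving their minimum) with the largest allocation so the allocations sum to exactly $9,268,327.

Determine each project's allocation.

Fund the minimums — Winslow Overpass $3,196,400. Residual $6,071,927.
Residual split over remaining residents 7,006: Thornfield Greenway 3,313,299.59 → $3,313,300; Central Terminal 2,758,627.41 → $2,758,627.

Thornfield Greenway: $3,313,300 · Winslow Overpass: $3,196,400 · Central Terminal: $2,758,627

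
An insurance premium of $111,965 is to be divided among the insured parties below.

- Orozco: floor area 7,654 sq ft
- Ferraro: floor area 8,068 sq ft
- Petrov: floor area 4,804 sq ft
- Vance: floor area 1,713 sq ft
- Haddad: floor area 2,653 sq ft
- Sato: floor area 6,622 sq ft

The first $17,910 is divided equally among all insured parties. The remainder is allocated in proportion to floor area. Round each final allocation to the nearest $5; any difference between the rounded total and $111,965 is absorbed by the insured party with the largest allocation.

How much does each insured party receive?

Orozco: $25,830 · Ferraro: $27,055 · Petrov: $17,325 · Vance: $8,100 · Haddad: $10,905 · Sato: $22,750

Equal tier: $17,910 ÷ 6 = $2,985 apiece.
Remainder $94,055 by floor area (total 31,514): Orozco 22,843.72 → $22,845; Ferraro 24,079.32 → $24,080; Petrov 14,337.76 → $14,340; Vance 5,112.53 → $5,115; Haddad 7,918.00 → $7,920; Sato 19,763.67 → $19,765.
Rounding difference −$10 on remainder applied to Ferraro.
Totals: Orozco $2,985 + $22,845 = $25,830; Ferraro $2,985 + $24,070 = $27,055; Petrov $2,985 + $14,340 = $17,325; Vance $2,985 + $5,115 = $8,100; Haddad $2,985 + $7,920 = $10,905; Sato $2,985 + $19,765 = $22,750.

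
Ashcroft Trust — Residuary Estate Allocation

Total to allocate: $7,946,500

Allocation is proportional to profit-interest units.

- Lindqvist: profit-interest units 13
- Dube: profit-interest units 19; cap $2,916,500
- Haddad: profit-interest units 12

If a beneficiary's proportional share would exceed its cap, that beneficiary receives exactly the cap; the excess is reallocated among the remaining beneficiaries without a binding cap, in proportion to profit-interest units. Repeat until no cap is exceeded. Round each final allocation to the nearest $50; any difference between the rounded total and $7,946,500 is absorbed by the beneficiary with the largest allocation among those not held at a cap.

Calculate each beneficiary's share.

Profit-interest units total: 44.
Pro-rata shares before constraints: Lindqvist 2,347,829.55; Dube 3,431,443.18; Haddad 2,167,227.27.
Cap binds for Dube ($2,916,500); balance $5,030,000 reallocated over remaining profit-interest units 25.
Shares after redistribution: Lindqvist 2,615,600.00 → $2,615,600; Haddad 2,414,400.00 → $2,414,400.

Lindqvist: $2,615,600 | Dube: $2,916,500 | Haddad: $2,414,400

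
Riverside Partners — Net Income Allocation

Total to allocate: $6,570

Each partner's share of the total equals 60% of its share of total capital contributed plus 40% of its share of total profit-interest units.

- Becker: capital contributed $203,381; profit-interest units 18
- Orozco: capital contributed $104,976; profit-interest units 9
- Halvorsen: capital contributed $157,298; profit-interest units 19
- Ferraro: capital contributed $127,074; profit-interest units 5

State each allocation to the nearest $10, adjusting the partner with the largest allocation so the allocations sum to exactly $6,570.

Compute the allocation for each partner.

Becker: $2,280 · Orozco: $1,160 · Halvorsen: $2,030 · Ferraro: $1,100

Capital contributed total 592,729; profit-interest units total 51.
Blended shares (60% capital contributed + 40% profit-interest units): Becker 0.3471; Orozco 0.1769; Halvorsen 0.3082; Ferraro 0.1678.
Proportional shares: Becker 2,280.13; Orozco 1,161.92; Halvorsen 2,025.18; Ferraro 1,102.76.
Rounded to nearest $10: Becker $2,280; Orozco $1,160; Halvorsen $2,030; Ferraro $1,100. Sum = $6,570.
Rounded total matches; no reconciliation needed.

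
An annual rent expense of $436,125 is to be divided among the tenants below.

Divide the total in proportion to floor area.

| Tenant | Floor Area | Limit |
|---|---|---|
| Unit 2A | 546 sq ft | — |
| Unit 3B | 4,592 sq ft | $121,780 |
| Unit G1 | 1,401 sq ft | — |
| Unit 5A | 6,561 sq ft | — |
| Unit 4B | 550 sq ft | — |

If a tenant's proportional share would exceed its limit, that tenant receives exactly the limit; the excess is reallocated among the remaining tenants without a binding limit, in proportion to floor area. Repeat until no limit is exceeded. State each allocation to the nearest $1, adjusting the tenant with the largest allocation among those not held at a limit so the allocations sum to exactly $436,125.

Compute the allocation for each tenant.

Combined floor area = 13,650.
Proportional shares (ignoring caps): Unit 2A 17,445.00; Unit 3B 146,716.92; Unit G1 44,762.72; Unit 5A 209,627.55; Unit 4B 17,572.80.
Capped: Unit 3B ($121,780); balance $314,345 reallocated over remaining floor area 9,058.
Remaining shares: Unit 2A 18,948.15 → $18,948; Unit G1 48,619.71 → $48,620; Unit 5A 227,690.17 → $227,690; Unit 4B 19,086.97 → $19,087.

Unit 2A: $18,948 · Unit 3B: $121,780 · Unit G1: $48,620 · Unit 5A: $227,690 · Unit 4B: $19,087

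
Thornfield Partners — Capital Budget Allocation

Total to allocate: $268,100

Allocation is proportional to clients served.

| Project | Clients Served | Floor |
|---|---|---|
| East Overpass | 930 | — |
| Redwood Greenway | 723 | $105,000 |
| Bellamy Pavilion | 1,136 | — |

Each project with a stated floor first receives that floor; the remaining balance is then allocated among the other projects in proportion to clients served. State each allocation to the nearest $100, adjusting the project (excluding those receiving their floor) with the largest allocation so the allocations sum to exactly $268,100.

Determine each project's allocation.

Minimums first: Redwood Greenway $105,000. Residual $163,100.
Residual split over remaining clients served 2,066: East Overpass 73,418.68 → $73,400; Bellamy Pavilion 89,681.32 → $89,700.

East Overpass: $73,400; Redwood Greenway: $105,000; Bellamy Pavilion: $89,700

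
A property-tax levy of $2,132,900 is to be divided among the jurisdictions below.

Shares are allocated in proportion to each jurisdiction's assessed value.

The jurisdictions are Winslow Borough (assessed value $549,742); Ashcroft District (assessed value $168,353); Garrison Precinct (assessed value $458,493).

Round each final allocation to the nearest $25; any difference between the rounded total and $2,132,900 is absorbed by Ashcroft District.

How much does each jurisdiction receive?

Winslow Borough: $996,575; Ashcroft District: $305,175; Garrison Precinct: $831,150

Combined assessed value = 1,176,588.
Pro-rata amounts: Winslow Borough 549,742/1,176,588 × $2,132,900 = 996,563.55; Ashcroft District 168,353/1,176,588 × $2,132,900 = 305,187.64; Garrison Precinct 458,493/1,176,588 × $2,132,900 = 831,148.81.
At nearest $25: Winslow Borough $996,575; Ashcroft District $305,200; Garrison Precinct $831,150. Sum = $2,132,925.
Difference $2,132,900 − $2,132,925 = −$25 applied to Ashcroft District: Ashcroft District becomes $305,175.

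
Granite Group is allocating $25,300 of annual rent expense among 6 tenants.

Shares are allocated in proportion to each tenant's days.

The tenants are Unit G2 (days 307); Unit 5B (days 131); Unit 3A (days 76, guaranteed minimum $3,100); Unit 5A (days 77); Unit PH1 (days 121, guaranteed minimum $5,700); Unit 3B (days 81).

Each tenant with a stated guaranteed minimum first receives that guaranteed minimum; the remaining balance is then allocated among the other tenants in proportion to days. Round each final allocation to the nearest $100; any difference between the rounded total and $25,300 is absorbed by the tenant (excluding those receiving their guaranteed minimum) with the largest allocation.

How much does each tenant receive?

Guaranteed amounts: Unit 3A $3,100; Unit PH1 $5,700. Residual $16,500.
Residual split over remaining days 596: Unit G2 8,499.16 → $8,500; Unit 5B 3,626.68 → $3,600; Unit 5A 2,131.71 → $2,100; Unit 3B 2,242.45 → $2,200.
Rounding difference +$100 applied to Unit G2 → $8,600.

Unit G2: $8,600 · Unit 5B: $3,600 · Unit 3A: $3,100 · Unit 5A: $2,100 · Unit PH1: $5,700 · Unit 3B: $2,200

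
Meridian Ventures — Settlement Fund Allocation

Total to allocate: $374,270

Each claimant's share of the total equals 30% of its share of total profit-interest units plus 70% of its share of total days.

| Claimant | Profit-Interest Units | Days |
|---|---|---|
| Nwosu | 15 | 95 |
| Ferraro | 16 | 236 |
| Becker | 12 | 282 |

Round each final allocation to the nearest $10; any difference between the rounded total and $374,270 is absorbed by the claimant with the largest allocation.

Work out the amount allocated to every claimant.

Profit-interest units total 43; days total 613.
Blended shares (30% profit-interest units + 70% days): Nwosu 0.2131; Ferraro 0.3811; Becker 0.4057.
Raw shares: Nwosu 79,769.67; Ferraro 142,642.60; Becker 151,857.72.
Rounded to nearest $10: Nwosu $79,770; Ferraro $142,640; Becker $151,860. Sum = $374,270.
Rounded total matches; no reconciliation needed.

Nwosu: $79,770 · Ferraro: $142,640 · Becker: $151,860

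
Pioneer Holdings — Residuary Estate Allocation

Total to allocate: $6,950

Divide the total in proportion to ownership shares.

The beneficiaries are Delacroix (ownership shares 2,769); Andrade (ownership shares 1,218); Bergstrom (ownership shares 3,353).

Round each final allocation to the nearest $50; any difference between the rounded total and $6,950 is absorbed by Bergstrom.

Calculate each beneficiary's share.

Delacroix: $2,600; Andrade: $1,150; Bergstrom: $3,200

Total ownership shares = 7,340.
Proportional shares: Delacroix 2,769/7,340 × $6,950 = 2,621.87; Andrade 1,218/7,340 × $6,950 = 1,153.28; Bergstrom 3,353/7,340 × $6,950 = 3,174.84.
After rounding ($50): Delacroix $2,600; Andrade $1,150; Bergstrom $3,150. Sum = $6,900.
Difference $6,950 − $6,900 = +$50 applied to Bergstrom: Bergstrom becomes $3,200.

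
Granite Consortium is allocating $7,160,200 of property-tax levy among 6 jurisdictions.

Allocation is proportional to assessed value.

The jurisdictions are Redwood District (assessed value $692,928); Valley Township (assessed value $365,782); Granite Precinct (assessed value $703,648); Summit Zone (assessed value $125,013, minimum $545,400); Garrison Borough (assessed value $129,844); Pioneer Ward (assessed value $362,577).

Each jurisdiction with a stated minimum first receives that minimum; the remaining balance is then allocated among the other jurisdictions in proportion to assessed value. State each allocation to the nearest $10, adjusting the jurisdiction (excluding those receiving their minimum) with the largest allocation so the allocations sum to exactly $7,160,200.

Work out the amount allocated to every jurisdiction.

Minimums first: Summit Zone $545,400. Balance $6,614,800.
Balance split over remaining assessed value 2,254,779: Redwood District 2,032,829.00 → $2,032,830; Valley Township 1,073,087.33 → $1,073,090; Granite Precinct 2,064,278.05 → $2,064,280; Garrison Borough 380,920.74 → $380,920; Pioneer Ward 1,063,684.88 → $1,063,680.

Redwood District: $2,032,830 | Valley Township: $1,073,090 | Granite Precinct: $2,064,280 | Summit Zone: $545,400 | Garrison Borough: $380,920 | Pioneer Ward: $1,063,680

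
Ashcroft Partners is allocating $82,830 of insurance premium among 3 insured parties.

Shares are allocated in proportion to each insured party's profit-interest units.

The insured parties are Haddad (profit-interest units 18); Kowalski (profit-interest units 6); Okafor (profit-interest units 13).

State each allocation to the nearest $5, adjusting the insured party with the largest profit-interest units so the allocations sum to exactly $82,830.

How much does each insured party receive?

Haddad: $40,300 | Kowalski: $13,430 | Okafor: $29,100

Combined profit-interest units = 37.
Unrounded shares: Haddad 18/37 × $82,830 = 40,295.68; Kowalski 6/37 × $82,830 = 13,431.89; Okafor 13/37 × $82,830 = 29,102.43.
After rounding ($5): Haddad $40,295; Kowalski $13,430; Okafor $29,100. Sum = $82,825.
Difference $82,830 − $82,825 = +$5 applied to largest profit-interest units (Haddad): Haddad becomes $40,300.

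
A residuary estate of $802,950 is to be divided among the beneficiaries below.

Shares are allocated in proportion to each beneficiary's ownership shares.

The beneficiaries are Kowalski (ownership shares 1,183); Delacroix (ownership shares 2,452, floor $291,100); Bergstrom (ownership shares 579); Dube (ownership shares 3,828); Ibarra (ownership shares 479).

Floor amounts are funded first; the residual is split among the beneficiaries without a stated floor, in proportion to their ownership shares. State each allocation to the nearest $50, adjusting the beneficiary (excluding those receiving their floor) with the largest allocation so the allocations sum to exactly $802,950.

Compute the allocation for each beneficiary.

Minimums first: Delacroix $291,100. Residual $511,850.
Residual split over remaining ownership shares 6,069: Kowalski 99,772.38 → $99,750; Bergstrom 48,831.96 → $48,850; Dube 322,847.55 → $322,850; Ibarra 40,398.11 → $40,400.

Kowalski: $99,750; Delacroix: $291,100; Bergstrom: $48,850; Dube: $322,850; Ibarra: $40,400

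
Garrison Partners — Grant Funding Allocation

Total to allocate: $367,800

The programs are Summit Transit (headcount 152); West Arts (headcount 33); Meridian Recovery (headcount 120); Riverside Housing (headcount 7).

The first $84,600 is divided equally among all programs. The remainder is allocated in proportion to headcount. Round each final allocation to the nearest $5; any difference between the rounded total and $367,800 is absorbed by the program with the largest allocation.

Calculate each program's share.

Equal tier: $84,600 ÷ 4 = $21,150 apiece.
Remainder $283,200 by headcount (total 312): Summit Transit 137,969.23 → $137,970; West Arts 29,953.85 → $29,955; Meridian Recovery 108,923.08 → $108,925; Riverside Housing 6,353.85 → $6,355.
Rounding difference −$5 on remainder applied to Summit Transit.
Totals: Summit Transit $21,150 + $137,965 = $159,115; West Arts $21,150 + $29,955 = $51,105; Meridian Recovery $21,150 + $108,925 = $130,075; Riverside Housing $21,150 + $6,355 = $27,505.

Summit Transit: $159,115; West Arts: $51,105; Meridian Recovery: $130,075; Riverside Housing: $27,505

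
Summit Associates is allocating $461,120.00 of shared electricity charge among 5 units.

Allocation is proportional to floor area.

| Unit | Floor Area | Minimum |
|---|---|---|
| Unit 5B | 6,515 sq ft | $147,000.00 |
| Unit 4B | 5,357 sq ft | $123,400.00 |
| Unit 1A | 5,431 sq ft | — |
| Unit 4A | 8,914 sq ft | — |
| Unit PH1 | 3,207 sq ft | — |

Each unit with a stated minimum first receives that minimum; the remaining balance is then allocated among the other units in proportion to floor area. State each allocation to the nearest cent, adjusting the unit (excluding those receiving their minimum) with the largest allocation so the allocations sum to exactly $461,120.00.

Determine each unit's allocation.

Guaranteed amounts: Unit 5B $147,000.00; Unit 4B $123,400.00. Residual $190,720.00.
Residual split over remaining floor area 17,552: Unit 1A 59,013.2361 → $59,013.24; Unit 4A 96,859.5077 → $96,859.51; Unit PH1 34,847.2562 → $34,847.26.
Rounding difference −$0.01 applied to Unit 4A → $96,859.50.

Unit 5B: $147,000.00 · Unit 4B: $123,400.00 · Unit 1A: $59,013.24 · Unit 4A: $96,859.50 · Unit PH1: $34,847.26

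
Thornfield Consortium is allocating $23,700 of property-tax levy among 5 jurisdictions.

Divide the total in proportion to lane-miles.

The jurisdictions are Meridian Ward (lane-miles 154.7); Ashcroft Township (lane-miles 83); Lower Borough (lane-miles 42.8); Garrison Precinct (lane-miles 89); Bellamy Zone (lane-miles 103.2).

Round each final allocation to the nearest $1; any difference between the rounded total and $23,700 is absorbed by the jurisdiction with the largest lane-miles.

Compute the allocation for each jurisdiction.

Meridian Ward: $7,757 | Ashcroft Township: $4,161 | Lower Borough: $2,146 | Garrison Precinct: $4,462 | Bellamy Zone: $5,174

Lane-miles total: 472.7.
Raw shares: Meridian Ward 154.7/472.7 × $23,700 = 7,756.27; Ashcroft Township 83/472.7 × $23,700 = 4,161.41; Lower Borough 42.8/472.7 × $23,700 = 2,145.89; Garrison Precinct 89/472.7 × $23,700 = 4,462.24; Bellamy Zone 103.2/472.7 × $23,700 = 5,174.19.
At nearest $1: Meridian Ward $7,756; Ashcroft Township $4,161; Lower Borough $2,146; Garrison Precinct $4,462; Bellamy Zone $5,174. Sum = $23,699.
Difference $23,700 − $23,699 = +$1 applied to largest lane-miles (Meridian Ward): Meridian Ward becomes $7,757.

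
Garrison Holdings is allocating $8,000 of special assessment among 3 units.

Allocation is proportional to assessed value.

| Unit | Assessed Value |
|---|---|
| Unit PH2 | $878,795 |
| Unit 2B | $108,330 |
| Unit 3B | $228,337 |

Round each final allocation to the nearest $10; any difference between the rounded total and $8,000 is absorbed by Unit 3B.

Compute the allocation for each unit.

Assessed value total: 1,215,462.
Pro-rata amounts: Unit PH2 878,795/1,215,462 × $8,000 = 5,784.11; Unit 2B 108,330/1,215,462 × $8,000 = 713.01; Unit 3B 228,337/1,215,462 × $8,000 = 1,502.88.
At nearest $10: Unit PH2 $5,780; Unit 2B $710; Unit 3B $1,500. Sum = $7,990.
Difference $8,000 − $7,990 = +$10 applied to Unit 3B: Unit 3B becomes $1,510.

Unit PH2: $5,780 · Unit 2B: $710 · Unit 3B: $1,510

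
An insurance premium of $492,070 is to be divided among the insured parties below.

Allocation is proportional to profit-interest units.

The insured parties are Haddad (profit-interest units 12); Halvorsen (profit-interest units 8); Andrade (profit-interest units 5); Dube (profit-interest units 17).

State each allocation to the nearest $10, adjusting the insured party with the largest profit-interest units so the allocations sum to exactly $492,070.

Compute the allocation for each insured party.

Sum of profit-interest units: 12 + 8 + 5 + 17 = 42.
Unrounded shares: Haddad 140,591.43; Halvorsen 93,727.62; Andrade 58,579.76; Dube 199,171.19.
At nearest $10: Haddad $140,590; Halvorsen $93,730; Andrade $58,580; Dube $199,170. Sum = $492,070.
Sum already equals the total — no adjustment.

Haddad: $140,590 · Halvorsen: $93,730 · Andrade: $58,580 · Dube: $199,170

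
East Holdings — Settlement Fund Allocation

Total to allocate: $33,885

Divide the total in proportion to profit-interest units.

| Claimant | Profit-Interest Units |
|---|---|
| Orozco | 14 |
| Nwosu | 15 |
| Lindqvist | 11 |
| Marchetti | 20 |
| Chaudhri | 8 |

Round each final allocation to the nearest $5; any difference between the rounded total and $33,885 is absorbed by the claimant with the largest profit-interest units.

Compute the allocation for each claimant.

Total profit-interest units = 68.
Raw shares: Orozco 14/68 × $33,885 = 6,976.32; Nwosu 15/68 × $33,885 = 7,474.63; Lindqvist 11/68 × $33,885 = 5,481.40; Marchetti 20/68 × $33,885 = 9,966.18; Chaudhri 8/68 × $33,885 = 3,986.47.
After rounding ($5): Orozco $6,975; Nwosu $7,475; Lindqvist $5,480; Marchetti $9,965; Chaudhri $3,985. Sum = $33,880.
Difference $33,885 − $33,880 = +$5 applied to largest profit-interest units (Marchetti): Marchetti becomes $9,970.

Orozco: $6,975 · Nwosu: $7,475 · Lindqvist: $5,480 · Marchetti: $9,970 · Chaudhri: $3,985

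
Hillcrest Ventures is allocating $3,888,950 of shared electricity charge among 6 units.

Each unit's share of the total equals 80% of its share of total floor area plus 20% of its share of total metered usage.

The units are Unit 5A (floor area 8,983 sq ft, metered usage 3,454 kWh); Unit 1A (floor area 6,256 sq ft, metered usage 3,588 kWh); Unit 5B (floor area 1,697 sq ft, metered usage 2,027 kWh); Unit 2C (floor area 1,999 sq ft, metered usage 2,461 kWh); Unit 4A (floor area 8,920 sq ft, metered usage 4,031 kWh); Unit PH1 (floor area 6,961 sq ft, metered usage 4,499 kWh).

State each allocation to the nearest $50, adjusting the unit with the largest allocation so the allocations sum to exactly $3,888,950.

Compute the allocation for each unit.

Floor area total 34,816; metered usage total 20,060.
Composite weights (80% floor area + 20% metered usage): Unit 5A 0.2408; Unit 1A 0.1795; Unit 5B 0.0592; Unit 2C 0.0705; Unit 4A 0.2452; Unit PH1 0.2048.
Proportional shares: Unit 5A 936,644.02; Unit 1A 698,154.73; Unit 5B 230,237.27; Unit 2C 274,051.57; Unit 4A 953,386.46; Unit PH1 796,475.95.
Rounded to nearest $50: Unit 5A $936,650; Unit 1A $698,150; Unit 5B $230,250; Unit 2C $274,050; Unit 4A $953,400; Unit PH1 $796,500. Sum = $3,889,000.
Difference $3,888,950 − $3,889,000 = −$50 applied to largest allocation (Unit 4A): Unit 4A becomes $953,350.

Unit 5A: $936,650; Unit 1A: $698,150; Unit 5B: $230,250; Unit 2C: $274,050; Unit 4A: $953,350; Unit PH1: $796,500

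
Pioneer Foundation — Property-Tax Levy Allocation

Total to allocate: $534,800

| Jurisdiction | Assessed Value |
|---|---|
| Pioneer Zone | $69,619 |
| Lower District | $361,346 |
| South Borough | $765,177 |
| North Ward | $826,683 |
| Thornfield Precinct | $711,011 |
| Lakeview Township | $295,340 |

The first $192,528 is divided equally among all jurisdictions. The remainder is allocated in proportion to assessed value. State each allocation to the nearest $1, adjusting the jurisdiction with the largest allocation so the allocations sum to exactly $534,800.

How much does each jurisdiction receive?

$192,528 shared equally gives $32,088 per jurisdiction.
Remainder $342,272 by assessed value (total 3,029,176): Pioneer Zone 7,866.38 → $7,866; Lower District 40,829.13 → $40,829; South Borough 86,458.71 → $86,459; North Ward 93,408.39 → $93,408; Thornfield Precinct 80,338.40 → $80,338; Lakeview Township 33,370.99 → $33,371.
Rounding difference +$1 on remainder applied to North Ward.
Totals: Pioneer Zone $32,088 + $7,866 = $39,954; Lower District $32,088 + $40,829 = $72,917; South Borough $32,088 + $86,459 = $118,547; North Ward $32,088 + $93,409 = $125,497; Thornfield Precinct $32,088 + $80,338 = $112,426; Lakeview Township $32,088 + $33,371 = $65,459.

Pioneer Zone: $39,954 | Lower District: $72,917 | South Borough: $118,547 | North Ward: $125,497 | Thornfield Precinct: $112,426 | Lakeview Township: $65,459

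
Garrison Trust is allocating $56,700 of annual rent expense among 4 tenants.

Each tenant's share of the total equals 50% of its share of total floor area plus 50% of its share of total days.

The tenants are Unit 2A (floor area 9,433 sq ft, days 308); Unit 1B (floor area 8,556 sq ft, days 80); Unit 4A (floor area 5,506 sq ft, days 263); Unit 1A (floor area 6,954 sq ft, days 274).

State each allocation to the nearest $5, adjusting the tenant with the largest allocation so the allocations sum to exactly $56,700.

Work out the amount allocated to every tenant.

Unit 2A: $18,225 · Unit 1B: $10,420 · Unit 4A: $13,185 · Unit 1A: $14,870

Floor area total 30,449; days total 925.
Combined weights (50% floor area + 50% days): Unit 2A 0.3214; Unit 1B 0.1837; Unit 4A 0.2326; Unit 1A 0.2623.
Proportional shares: Unit 2A 18,222.52; Unit 1B 10,418.08; Unit 4A 13,187.04; Unit 1A 14,872.36.
At nearest $5: Unit 2A $18,225; Unit 1B $10,420; Unit 4A $13,185; Unit 1A $14,870. Sum = $56,700.
Sum already equals the total — no adjustment.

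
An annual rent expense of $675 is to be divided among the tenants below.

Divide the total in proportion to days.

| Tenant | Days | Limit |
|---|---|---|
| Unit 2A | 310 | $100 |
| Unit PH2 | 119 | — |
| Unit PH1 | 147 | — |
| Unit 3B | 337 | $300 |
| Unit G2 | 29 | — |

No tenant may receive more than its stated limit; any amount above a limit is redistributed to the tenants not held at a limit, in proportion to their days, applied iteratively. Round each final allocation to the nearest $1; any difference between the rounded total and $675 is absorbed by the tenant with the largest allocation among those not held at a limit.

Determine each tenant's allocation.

Combined days = 942.
Proportional shares (ignoring caps): Unit 2A 222.13; Unit PH2 85.27; Unit PH1 105.33; Unit 3B 241.48; Unit G2 20.78.
Cap binds for Unit 2A ($100); remaining pool $575 reallocated over remaining days 632.
Cap binds for Unit 3B ($300); remaining pool $275 reallocated over remaining days 295.
Remaining shares: Unit PH2 110.93 → $111; Unit PH1 137.03 → $137; Unit G2 27.03 → $27.

Unit 2A: $100; Unit PH2: $111; Unit PH1: $137; Unit 3B: $300; Unit G2: $27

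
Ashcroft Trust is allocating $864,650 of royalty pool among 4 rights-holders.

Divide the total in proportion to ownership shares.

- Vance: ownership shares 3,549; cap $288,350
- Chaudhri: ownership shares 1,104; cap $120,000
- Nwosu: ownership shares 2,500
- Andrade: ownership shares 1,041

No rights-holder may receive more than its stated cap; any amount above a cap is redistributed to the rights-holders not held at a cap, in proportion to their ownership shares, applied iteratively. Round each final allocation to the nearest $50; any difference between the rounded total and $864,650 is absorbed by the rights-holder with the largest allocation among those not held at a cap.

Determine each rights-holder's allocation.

Sum of ownership shares: 8,194.
Pro-rata shares before constraints: Vance 374,498.76; Chaudhri 116,496.66; Nwosu 263,805.83; Andrade 109,848.75.
Held at cap: Vance ($288,350); residual $576,300 reallocated over remaining ownership shares 4,645.
Held at cap: Chaudhri ($120,000); residual $456,300 reallocated over remaining ownership shares 3,541.
Shares after redistribution: Nwosu 322,154.76 → $322,150; Andrade 134,145.24 → $134,150.

Vance: $288,350 | Chaudhri: $120,000 | Nwosu: $322,150 | Andrade: $134,150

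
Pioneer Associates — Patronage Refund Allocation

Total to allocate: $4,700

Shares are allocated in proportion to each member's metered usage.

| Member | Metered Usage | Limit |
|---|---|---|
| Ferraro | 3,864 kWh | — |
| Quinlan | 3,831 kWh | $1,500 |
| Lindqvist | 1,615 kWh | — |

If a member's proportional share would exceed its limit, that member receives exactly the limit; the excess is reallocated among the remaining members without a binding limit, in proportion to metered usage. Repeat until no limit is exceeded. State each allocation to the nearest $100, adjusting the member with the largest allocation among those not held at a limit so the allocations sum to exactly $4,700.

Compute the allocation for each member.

Metered usage total: 9,310.
Unconstrained shares: Ferraro 1,950.68; Quinlan 1,934.02; Lindqvist 815.31.
Held at cap: Quinlan ($1,500); balance $3,200 reallocated over remaining metered usage 5,479.
Remaining shares: Ferraro 2,256.76 → $2,300; Lindqvist 943.24 → $900.

Ferraro: $2,300; Quinlan: $1,500; Lindqvist: $900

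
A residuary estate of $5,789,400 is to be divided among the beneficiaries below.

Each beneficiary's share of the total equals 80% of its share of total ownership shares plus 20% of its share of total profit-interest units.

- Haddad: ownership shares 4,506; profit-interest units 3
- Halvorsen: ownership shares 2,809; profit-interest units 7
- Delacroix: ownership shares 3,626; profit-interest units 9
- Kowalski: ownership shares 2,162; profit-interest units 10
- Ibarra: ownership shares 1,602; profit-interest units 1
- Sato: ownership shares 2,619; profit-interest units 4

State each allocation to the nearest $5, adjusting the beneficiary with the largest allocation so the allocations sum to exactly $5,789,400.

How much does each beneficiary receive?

Totals — ownership shares 17,324, profit-interest units 34.
Composite weights (80% ownership shares + 20% profit-interest units): Haddad 0.2257; Halvorsen 0.1709; Delacroix 0.2204; Kowalski 0.1587; Ibarra 0.0799; Sato 0.1445.
Raw shares: Haddad 1,306,831.61; Halvorsen 989,364.87; Delacroix 1,275,897.99; Kowalski 918,557.23; Ibarra 462,345.24; Sato 836,403.06.
Rounded to nearest $5: Haddad $1,306,830; Halvorsen $989,365; Delacroix $1,275,900; Kowalski $918,555; Ibarra $462,345; Sato $836,405. Sum = $5,789,400.
No rounding difference to absorb.

Haddad: $1,306,830 | Halvorsen: $989,365 | Delacroix: $1,275,900 | Kowalski: $918,555 | Ibarra: $462,345 | Sato: $836,405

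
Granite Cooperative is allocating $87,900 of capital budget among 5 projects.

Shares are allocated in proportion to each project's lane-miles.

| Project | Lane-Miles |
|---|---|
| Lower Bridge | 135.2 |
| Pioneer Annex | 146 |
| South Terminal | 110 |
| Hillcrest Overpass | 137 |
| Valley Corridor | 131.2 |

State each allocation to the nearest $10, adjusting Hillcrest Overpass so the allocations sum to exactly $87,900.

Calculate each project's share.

Lower Bridge: $18,020; Pioneer Annex: $19,460; South Terminal: $14,660; Hillcrest Overpass: $18,270; Valley Corridor: $17,490

Sum of lane-miles: 659.4.
Raw shares: Lower Bridge 135.2/659.4 × $87,900 = 18,022.57; Pioneer Annex 146/659.4 × $87,900 = 19,462.24; South Terminal 110/659.4 × $87,900 = 14,663.33; Hillcrest Overpass 137/659.4 × $87,900 = 18,262.51; Valley Corridor 131.2/659.4 × $87,900 = 17,489.35.
After rounding ($10): Lower Bridge $18,020; Pioneer Annex $19,460; South Terminal $14,660; Hillcrest Overpass $18,260; Valley Corridor $17,490. Sum = $87,890.
Difference $87,900 − $87,890 = +$10 applied to Hillcrest Overpass: Hillcrest Overpass becomes $18,270.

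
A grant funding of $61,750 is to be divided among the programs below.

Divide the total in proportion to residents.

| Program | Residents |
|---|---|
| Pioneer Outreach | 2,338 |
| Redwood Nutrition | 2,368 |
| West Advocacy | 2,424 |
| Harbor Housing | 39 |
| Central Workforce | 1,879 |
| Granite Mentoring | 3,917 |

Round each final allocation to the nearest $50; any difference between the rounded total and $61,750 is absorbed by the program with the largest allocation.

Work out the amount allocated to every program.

Pioneer Outreach: $11,150; Redwood Nutrition: $11,300; West Advocacy: $11,550; Harbor Housing: $200; Central Workforce: $8,950; Granite Mentoring: $18,600

Residents total: 12,965.
Unrounded shares: Pioneer Outreach 2,338/12,965 × $61,750 = 11,135.48; Redwood Nutrition 2,368/12,965 × $61,750 = 11,278.36; West Advocacy 2,424/12,965 × $61,750 = 11,545.08; Harbor Housing 39/12,965 × $61,750 = 185.75; Central Workforce 1,879/12,965 × $61,750 = 8,949.34; Granite Mentoring 3,917/12,965 × $61,750 = 18,655.98.
Rounded to nearest $50: Pioneer Outreach $11,150; Redwood Nutrition $11,300; West Advocacy $11,550; Harbor Housing $200; Central Workforce $8,950; Granite Mentoring $18,650. Sum = $61,800.
Difference $61,750 − $61,800 = −$50 applied to largest allocation (Granite Mentoring): Granite Mentoring becomes $18,600.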